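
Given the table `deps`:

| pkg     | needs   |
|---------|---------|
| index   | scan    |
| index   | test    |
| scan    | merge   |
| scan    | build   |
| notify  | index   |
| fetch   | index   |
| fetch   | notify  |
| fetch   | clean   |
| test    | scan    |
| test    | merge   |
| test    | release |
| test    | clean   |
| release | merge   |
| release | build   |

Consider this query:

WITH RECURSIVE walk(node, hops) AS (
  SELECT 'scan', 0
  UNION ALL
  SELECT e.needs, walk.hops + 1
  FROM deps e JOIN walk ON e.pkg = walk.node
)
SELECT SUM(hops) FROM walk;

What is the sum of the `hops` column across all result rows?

Base: (scan, hops=0).
Iteration 1: edges from {scan} -> (build, hops=1), (merge, hops=1).
Iteration 2: no outgoing edges from {build,merge}; recursion stops.
SUM(hops) = 0 + 1 + 1 = 2.

2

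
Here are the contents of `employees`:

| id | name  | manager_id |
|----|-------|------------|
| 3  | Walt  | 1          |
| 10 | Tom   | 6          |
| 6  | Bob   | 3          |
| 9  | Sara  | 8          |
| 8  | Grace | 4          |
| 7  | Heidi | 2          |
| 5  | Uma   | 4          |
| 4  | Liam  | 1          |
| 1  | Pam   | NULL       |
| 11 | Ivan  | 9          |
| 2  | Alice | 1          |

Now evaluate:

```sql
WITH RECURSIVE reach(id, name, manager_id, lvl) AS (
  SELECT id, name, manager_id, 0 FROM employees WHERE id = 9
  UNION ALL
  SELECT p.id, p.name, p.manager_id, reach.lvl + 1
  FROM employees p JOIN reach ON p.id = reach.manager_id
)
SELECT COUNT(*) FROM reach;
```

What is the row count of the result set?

4

Base: id=9 (Sara), manager_id=8, lvl 0.
Iteration 1: join on id=8 -> Grace (id 8, manager_id=4, lvl 1).
Iteration 2: join on id=4 -> Liam (id 4, manager_id=1, lvl 2).
Iteration 3: join on id=1 -> Pam (id 1, manager_id=NULL, lvl 3).
Iteration 4: manager_id is NULL; no match; recursion stops.
Total rows emitted: 4.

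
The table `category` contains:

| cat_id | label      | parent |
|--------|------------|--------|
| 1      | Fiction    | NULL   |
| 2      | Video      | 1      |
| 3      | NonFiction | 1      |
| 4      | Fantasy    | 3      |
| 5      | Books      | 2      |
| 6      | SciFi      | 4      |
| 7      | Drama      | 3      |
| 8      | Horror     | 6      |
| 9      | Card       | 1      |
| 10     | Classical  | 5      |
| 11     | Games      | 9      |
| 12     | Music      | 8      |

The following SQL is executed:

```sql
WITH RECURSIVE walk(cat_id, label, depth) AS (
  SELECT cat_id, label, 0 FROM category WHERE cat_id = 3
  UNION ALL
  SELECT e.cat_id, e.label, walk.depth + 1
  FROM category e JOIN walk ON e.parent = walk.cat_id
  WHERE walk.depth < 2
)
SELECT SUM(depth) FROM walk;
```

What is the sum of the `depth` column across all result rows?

4

Base: cat_id=3 (NonFiction) at depth 0.
Iteration 1: rows with parent in {3} -> Fantasy (id 4, depth 1), Drama (id 7, depth 1).
Iteration 2: rows with parent in {4,7} -> SciFi (id 6, depth 2).
Iteration 3: depth < 2 fails for all current rows; recursion stops.
SUM(depth) = 0 + 1 + 1 + 2 = 4.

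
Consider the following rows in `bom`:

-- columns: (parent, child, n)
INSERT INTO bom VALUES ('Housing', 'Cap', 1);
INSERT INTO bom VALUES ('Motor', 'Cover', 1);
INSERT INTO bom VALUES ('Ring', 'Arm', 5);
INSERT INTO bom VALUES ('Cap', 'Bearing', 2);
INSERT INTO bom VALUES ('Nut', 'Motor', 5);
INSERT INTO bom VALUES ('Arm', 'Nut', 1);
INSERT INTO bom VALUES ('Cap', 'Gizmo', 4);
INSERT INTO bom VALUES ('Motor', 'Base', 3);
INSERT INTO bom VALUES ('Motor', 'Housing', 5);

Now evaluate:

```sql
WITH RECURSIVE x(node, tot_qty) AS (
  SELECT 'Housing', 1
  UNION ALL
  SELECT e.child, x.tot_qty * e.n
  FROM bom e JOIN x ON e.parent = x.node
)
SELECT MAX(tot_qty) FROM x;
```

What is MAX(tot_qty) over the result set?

Base: (Housing, tot_qty=1).
Iteration 1: components of {Housing} -> Cap = 1*1 = 1.
Iteration 2: components of {Cap} -> Bearing = 1*2 = 2, Gizmo = 1*4 = 4.
Iteration 3: no further components; recursion stops.
tot_qty values: 1, 1, 2, 4; the maximum is 4.

4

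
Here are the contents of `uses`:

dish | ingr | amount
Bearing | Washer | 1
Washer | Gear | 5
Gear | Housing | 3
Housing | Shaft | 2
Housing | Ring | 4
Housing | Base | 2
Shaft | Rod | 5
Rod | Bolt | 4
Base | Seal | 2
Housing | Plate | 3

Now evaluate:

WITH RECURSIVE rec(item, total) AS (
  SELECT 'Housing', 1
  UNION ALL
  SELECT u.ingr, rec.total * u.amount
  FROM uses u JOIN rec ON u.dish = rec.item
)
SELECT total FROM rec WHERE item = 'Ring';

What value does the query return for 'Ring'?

4

Base: (Housing, total=1).
Iteration 1: components of {Housing} -> Base = 1*2 = 2, Plate = 1*3 = 3, Ring = 1*4 = 4, Shaft = 1*2 = 2.
Iteration 2: components of {Base,Plate,Ring,Shaft} -> Rod = 2*5 = 10, Seal = 2*2 = 4.
Iteration 3: components of {Rod,Seal} -> Bolt = 10*4 = 40.
Iteration 4: no further components; recursion stops.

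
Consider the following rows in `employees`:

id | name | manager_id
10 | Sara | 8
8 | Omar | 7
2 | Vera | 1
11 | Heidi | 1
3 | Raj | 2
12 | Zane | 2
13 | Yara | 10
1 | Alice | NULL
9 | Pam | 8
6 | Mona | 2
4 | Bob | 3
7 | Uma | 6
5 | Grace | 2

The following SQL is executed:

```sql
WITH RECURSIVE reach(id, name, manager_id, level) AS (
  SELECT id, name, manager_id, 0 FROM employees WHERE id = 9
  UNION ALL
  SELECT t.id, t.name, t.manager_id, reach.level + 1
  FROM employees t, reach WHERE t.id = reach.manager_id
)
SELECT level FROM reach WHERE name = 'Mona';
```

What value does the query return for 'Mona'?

Base: id=9 (Pam), manager_id=8, level 0.
Iteration 1: join on id=8 -> Omar (id 8, manager_id=7, level 1).
Iteration 2: join on id=7 -> Uma (id 7, manager_id=6, level 2).
Iteration 3: join on id=6 -> Mona (id 6, manager_id=2, level 3).
Iteration 4: join on id=2 -> Vera (id 2, manager_id=1, level 4).
Iteration 5: join on id=1 -> Alice (id 1, manager_id=NULL, level 5).
Iteration 6: manager_id is NULL; no match; recursion stops.

3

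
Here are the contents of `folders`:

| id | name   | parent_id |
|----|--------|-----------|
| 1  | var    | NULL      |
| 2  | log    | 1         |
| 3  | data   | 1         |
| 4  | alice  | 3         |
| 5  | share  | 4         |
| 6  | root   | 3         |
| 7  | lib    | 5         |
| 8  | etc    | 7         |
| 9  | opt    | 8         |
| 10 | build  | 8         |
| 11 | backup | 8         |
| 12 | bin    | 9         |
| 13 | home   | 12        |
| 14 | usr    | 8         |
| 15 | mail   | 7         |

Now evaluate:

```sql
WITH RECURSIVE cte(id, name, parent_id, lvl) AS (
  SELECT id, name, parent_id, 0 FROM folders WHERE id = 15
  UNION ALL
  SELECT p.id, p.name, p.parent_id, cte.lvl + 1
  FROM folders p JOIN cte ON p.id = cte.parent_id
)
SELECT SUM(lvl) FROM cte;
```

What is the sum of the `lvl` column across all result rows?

15

Base: id=15 (mail), parent_id=7, lvl 0.
Iteration 1: join on id=7 -> lib (id 7, parent_id=5, lvl 1).
Iteration 2: join on id=5 -> share (id 5, parent_id=4, lvl 2).
Iteration 3: join on id=4 -> alice (id 4, parent_id=3, lvl 3).
Iteration 4: join on id=3 -> data (id 3, parent_id=1, lvl 4).
Iteration 5: join on id=1 -> var (id 1, parent_id=NULL, lvl 5).
Iteration 6: parent_id is NULL; no match; recursion stops.
SUM(lvl) = 0 + 1 + 2 + 3 + 4 + 5 = 15.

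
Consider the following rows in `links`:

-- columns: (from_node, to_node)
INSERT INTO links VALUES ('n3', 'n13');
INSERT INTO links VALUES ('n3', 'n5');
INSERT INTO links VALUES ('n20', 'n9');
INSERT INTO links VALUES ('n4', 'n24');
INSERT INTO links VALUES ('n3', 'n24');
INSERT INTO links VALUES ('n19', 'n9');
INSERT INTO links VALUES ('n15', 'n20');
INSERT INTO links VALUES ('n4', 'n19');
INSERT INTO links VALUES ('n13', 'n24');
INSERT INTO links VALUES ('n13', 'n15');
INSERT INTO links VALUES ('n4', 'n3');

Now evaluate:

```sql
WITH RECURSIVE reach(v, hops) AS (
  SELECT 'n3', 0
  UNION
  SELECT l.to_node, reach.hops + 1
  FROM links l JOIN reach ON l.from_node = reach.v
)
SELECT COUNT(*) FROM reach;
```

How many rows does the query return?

8

Base: (n3, hops=0).
Iteration 1: edges from {n3} -> (n13, hops=1), (n24, hops=1), (n5, hops=1).
Iteration 2: edges from {n13,n24,n5} -> (n15, hops=2), (n24, hops=2).
Iteration 3: edges from {n15,n24} -> (n20, hops=3).
Iteration 4: edges from {n20} -> (n9, hops=4).
Iteration 5: no outgoing edges from {n9}; recursion stops.
Total rows emitted: 8.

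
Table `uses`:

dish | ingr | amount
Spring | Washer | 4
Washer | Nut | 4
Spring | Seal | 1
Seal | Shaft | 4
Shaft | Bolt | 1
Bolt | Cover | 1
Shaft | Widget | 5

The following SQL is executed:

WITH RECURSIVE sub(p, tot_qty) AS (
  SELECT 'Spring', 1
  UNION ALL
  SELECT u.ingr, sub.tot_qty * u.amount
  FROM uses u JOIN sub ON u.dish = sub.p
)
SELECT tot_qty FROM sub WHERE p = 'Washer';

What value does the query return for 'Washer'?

Base: (Spring, tot_qty=1).
Iteration 1: components of {Spring} -> Seal = 1*1 = 1, Washer = 1*4 = 4.
Iteration 2: components of {Seal,Washer} -> Nut = 4*4 = 16, Shaft = 1*4 = 4.
Iteration 3: components of {Nut,Shaft} -> Bolt = 4*1 = 4, Widget = 4*5 = 20.
Iteration 4: components of {Bolt,Widget} -> Cover = 4*1 = 4.
Iteration 5: no further components; recursion stops.

4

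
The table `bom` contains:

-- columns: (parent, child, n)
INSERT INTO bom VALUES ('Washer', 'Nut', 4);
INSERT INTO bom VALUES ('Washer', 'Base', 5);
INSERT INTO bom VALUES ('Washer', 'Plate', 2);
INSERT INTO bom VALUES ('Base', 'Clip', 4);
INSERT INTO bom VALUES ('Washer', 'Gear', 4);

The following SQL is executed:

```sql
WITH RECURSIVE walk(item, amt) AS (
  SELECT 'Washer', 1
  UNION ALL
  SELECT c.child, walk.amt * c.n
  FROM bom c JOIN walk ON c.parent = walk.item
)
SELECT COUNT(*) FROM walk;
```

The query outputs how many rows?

Base: (Washer, amt=1).
Iteration 1: components of {Washer} -> Base = 1*5 = 5, Gear = 1*4 = 4, Nut = 1*4 = 4, Plate = 1*2 = 2.
Iteration 2: components of {Base,Gear,Nut,Plate} -> Clip = 5*4 = 20.
Iteration 3: no further components; recursion stops.
Total rows emitted: 6.

6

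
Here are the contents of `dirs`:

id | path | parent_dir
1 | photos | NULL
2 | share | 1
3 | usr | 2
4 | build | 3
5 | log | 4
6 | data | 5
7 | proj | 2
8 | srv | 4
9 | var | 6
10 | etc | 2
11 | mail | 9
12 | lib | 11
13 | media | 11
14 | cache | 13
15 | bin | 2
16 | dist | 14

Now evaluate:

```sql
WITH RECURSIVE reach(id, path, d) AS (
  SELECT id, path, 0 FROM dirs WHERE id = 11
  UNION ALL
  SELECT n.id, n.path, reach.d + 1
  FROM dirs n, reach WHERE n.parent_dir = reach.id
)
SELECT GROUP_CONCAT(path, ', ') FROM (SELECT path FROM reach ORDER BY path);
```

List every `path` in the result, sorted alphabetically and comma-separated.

Base: id=11 (mail) at d 0.
Iteration 1: rows with parent_dir in {11} -> lib (id 12, d 1), media (id 13, d 1).
Iteration 2: rows with parent_dir in {12,13} -> cache (id 14, d 2).
Iteration 3: rows with parent_dir in {14} -> dist (id 16, d 3).
Iteration 4: no rows with parent_dir in {16}; recursion stops.

cache, dist, lib, mail, media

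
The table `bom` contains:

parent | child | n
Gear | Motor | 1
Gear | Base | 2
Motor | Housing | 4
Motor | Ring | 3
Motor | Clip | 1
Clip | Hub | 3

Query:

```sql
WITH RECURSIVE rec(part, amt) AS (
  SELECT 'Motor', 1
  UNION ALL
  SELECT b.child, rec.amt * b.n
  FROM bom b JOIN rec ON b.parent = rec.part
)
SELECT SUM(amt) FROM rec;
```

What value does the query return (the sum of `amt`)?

Base: (Motor, amt=1).
Iteration 1: components of {Motor} -> Clip = 1*1 = 1, Housing = 1*4 = 4, Ring = 1*3 = 3.
Iteration 2: components of {Clip,Housing,Ring} -> Hub = 1*3 = 3.
Iteration 3: no further components; recursion stops.
SUM(amt) = 1 + 4 + 3 + 1 + 3 = 12.

12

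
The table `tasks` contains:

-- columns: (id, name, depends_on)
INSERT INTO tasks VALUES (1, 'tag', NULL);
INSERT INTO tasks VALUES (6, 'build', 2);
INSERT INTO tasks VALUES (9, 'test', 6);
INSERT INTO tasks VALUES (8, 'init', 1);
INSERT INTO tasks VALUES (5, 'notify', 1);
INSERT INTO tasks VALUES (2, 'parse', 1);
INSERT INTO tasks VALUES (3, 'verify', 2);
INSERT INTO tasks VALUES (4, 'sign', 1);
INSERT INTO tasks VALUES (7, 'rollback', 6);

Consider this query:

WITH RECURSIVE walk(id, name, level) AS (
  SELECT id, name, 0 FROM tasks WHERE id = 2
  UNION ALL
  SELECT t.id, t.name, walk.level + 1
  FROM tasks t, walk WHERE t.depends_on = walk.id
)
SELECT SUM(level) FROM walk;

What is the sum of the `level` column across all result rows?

Base: id=2 (parse) at level 0.
Iteration 1: rows with depends_on in {2} -> verify (id 3, level 1), build (id 6, level 1).
Iteration 2: rows with depends_on in {3,6} -> rollback (id 7, level 2), test (id 9, level 2).
Iteration 3: no rows with depends_on in {7,9}; recursion stops.
SUM(level) = 0 + 1 + 1 + 2 + 2 = 6.

6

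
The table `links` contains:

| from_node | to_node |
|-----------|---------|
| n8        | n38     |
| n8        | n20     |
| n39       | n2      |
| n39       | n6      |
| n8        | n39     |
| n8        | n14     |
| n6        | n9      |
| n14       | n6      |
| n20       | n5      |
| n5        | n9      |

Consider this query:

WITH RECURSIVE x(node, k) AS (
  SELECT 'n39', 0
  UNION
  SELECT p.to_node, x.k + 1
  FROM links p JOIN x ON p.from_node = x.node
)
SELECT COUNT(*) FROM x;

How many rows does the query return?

Base: (n39, k=0).
Iteration 1: edges from {n39} -> (n2, k=1), (n6, k=1).
Iteration 2: edges from {n2,n6} -> (n9, k=2).
Iteration 3: no outgoing edges from {n9}; recursion stops.
Total rows emitted: 4.

4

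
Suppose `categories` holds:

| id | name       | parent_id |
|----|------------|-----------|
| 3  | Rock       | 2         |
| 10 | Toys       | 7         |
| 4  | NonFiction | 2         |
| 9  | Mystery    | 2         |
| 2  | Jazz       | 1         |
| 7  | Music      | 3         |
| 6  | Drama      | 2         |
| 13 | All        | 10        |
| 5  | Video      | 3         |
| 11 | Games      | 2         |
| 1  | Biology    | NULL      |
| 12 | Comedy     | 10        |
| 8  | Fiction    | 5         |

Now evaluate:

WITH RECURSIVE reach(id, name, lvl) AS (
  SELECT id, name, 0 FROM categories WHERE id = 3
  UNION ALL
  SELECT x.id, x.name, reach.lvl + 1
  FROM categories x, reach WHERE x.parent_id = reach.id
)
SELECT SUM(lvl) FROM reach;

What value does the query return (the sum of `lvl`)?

12

Base: id=3 (Rock) at lvl 0.
Iteration 1: rows with parent_id in {3} -> Video (id 5, lvl 1), Music (id 7, lvl 1).
Iteration 2: rows with parent_id in {5,7} -> Fiction (id 8, lvl 2), Toys (id 10, lvl 2).
Iteration 3: rows with parent_id in {8,10} -> Comedy (id 12, lvl 3), All (id 13, lvl 3).
Iteration 4: no rows with parent_id in {12,13}; recursion stops.
SUM(lvl) = 0 + 1 + 1 + 2 + 2 + 3 + 3 = 12.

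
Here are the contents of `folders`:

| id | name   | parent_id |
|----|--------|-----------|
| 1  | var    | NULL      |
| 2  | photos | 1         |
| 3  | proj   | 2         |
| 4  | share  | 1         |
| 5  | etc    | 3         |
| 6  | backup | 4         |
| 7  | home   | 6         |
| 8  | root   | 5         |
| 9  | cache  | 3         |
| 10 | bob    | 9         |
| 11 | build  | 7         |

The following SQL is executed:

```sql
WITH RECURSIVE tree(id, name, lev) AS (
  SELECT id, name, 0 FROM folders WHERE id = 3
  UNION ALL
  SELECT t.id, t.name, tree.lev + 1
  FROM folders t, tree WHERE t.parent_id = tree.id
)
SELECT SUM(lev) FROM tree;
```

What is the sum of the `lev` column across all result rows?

Base: id=3 (proj) at lev 0.
Iteration 1: rows with parent_id in {3} -> etc (id 5, lev 1), cache (id 9, lev 1).
Iteration 2: rows with parent_id in {5,9} -> root (id 8, lev 2), bob (id 10, lev 2).
Iteration 3: no rows with parent_id in {8,10}; recursion stops.
SUM(lev) = 0 + 1 + 1 + 2 + 2 = 6.

6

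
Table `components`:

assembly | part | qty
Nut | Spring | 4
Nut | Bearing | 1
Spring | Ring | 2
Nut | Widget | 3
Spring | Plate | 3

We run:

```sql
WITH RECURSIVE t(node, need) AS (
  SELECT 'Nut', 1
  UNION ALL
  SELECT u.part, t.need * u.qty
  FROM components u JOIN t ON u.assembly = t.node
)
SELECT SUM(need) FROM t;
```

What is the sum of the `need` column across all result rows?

29

Base: (Nut, need=1).
Iteration 1: components of {Nut} -> Bearing = 1*1 = 1, Spring = 1*4 = 4, Widget = 1*3 = 3.
Iteration 2: components of {Bearing,Spring,Widget} -> Plate = 4*3 = 12, Ring = 4*2 = 8.
Iteration 3: no further components; recursion stops.
SUM(need) = 1 + 4 + 1 + 3 + 8 + 12 = 29.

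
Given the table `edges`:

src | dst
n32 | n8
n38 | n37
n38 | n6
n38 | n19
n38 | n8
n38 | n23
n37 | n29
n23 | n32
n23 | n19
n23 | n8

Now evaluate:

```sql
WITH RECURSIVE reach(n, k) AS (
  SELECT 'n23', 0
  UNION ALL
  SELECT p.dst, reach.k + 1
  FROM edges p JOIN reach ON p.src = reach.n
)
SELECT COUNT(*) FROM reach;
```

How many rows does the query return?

Base: (n23, k=0).
Iteration 1: edges from {n23} -> (n19, k=1), (n32, k=1), (n8, k=1).
Iteration 2: edges from {n19,n32,n8} -> (n8, k=2).
Iteration 3: no outgoing edges from {n8}; recursion stops.
Total rows emitted: 5.

5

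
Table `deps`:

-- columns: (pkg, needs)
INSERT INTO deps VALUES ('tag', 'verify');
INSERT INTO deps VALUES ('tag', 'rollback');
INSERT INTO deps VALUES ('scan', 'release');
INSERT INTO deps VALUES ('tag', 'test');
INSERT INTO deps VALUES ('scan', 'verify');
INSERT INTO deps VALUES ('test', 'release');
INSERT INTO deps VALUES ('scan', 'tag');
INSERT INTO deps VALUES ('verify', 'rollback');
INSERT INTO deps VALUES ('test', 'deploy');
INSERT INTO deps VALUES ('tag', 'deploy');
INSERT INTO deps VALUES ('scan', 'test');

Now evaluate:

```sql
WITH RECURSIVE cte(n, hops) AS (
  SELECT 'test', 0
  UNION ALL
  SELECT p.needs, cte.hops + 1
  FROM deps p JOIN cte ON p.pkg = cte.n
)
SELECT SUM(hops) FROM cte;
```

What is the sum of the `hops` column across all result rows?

2

Base: (test, hops=0).
Iteration 1: edges from {test} -> (deploy, hops=1), (release, hops=1).
Iteration 2: no outgoing edges from {deploy,release}; recursion stops.
SUM(hops) = 0 + 1 + 1 = 2.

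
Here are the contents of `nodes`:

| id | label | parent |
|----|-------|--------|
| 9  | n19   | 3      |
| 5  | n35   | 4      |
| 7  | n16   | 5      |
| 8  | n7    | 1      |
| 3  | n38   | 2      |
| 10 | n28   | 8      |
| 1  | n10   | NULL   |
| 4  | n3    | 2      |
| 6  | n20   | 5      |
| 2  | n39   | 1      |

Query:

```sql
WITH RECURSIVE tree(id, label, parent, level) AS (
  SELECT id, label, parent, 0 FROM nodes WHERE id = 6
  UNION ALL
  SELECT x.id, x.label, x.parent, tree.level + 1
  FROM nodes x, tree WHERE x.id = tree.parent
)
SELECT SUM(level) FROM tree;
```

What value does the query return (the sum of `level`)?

10

Base: id=6 (n20), parent=5, level 0.
Iteration 1: join on id=5 -> n35 (id 5, parent=4, level 1).
Iteration 2: join on id=4 -> n3 (id 4, parent=2, level 2).
Iteration 3: join on id=2 -> n39 (id 2, parent=1, level 3).
Iteration 4: join on id=1 -> n10 (id 1, parent=NULL, level 4).
Iteration 5: parent is NULL; no match; recursion stops.
SUM(level) = 0 + 1 + 2 + 3 + 4 = 10.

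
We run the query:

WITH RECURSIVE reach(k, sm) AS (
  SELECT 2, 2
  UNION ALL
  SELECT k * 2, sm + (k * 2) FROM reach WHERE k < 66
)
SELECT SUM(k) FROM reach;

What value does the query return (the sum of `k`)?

Base: k=2, sm=2.
Iteration 1: 2 < 66 holds -> k = 2 * 2 = 4, sm = 2 + 4 = 6.
Iteration 2: 4 < 66 holds -> k = 4 * 2 = 8, sm = 6 + 8 = 14.
Iteration 3: 8 < 66 holds -> k = 8 * 2 = 16, sm = 14 + 16 = 30.
Iteration 4: 16 < 66 holds -> k = 16 * 2 = 32, sm = 30 + 32 = 62.
Iteration 5: 32 < 66 holds -> k = 32 * 2 = 64, sm = 62 + 64 = 126.
Iteration 6: 64 < 66 holds -> k = 64 * 2 = 128, sm = 126 + 128 = 254.
Iteration 7: 128 < 66 fails; recursion stops.
SUM(k) = 2 + 4 + 8 + 16 + 32 + 64 + 128 = 254.

254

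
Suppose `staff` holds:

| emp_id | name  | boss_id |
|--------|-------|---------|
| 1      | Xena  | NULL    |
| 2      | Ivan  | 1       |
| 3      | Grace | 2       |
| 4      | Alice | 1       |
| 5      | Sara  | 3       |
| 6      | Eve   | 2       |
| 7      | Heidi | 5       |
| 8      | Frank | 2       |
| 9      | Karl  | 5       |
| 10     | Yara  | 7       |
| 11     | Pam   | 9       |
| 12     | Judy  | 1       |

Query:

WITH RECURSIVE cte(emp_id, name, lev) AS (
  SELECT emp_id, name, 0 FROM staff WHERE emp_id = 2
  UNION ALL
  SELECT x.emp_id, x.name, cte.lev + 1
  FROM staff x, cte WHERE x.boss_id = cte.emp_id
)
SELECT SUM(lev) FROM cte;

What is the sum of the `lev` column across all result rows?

Base: emp_id=2 (Ivan) at lev 0.
Iteration 1: rows with boss_id in {2} -> Grace (id 3, lev 1), Eve (id 6, lev 1), Frank (id 8, lev 1).
Iteration 2: rows with boss_id in {3,6,8} -> Sara (id 5, lev 2).
Iteration 3: rows with boss_id in {5} -> Heidi (id 7, lev 3), Karl (id 9, lev 3).
Iteration 4: rows with boss_id in {7,9} -> Yara (id 10, lev 4), Pam (id 11, lev 4).
Iteration 5: no rows with boss_id in {10,11}; recursion stops.
SUM(lev) = 0 + 1 + 1 + 1 + 2 + 3 + 3 + 4 + 4 = 19.

19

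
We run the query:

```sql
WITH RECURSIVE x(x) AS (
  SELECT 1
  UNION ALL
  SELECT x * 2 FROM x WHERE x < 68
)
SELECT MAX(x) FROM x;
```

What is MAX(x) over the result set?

Base: x=1.
Iteration 1: 1 < 68 holds -> x = 1 * 2 = 2.
Iteration 2: 2 < 68 holds -> x = 2 * 2 = 4.
Iteration 3: 4 < 68 holds -> x = 4 * 2 = 8.
Iteration 4: 8 < 68 holds -> x = 8 * 2 = 16.
Iteration 5: 16 < 68 holds -> x = 16 * 2 = 32.
Iteration 6: 32 < 68 holds -> x = 32 * 2 = 64.
Iteration 7: 64 < 68 holds -> x = 64 * 2 = 128.
Iteration 8: 128 < 68 fails; recursion stops.
x values: 1, 2, 4, 8, 16, 32, 64, 128; the maximum is 128.

128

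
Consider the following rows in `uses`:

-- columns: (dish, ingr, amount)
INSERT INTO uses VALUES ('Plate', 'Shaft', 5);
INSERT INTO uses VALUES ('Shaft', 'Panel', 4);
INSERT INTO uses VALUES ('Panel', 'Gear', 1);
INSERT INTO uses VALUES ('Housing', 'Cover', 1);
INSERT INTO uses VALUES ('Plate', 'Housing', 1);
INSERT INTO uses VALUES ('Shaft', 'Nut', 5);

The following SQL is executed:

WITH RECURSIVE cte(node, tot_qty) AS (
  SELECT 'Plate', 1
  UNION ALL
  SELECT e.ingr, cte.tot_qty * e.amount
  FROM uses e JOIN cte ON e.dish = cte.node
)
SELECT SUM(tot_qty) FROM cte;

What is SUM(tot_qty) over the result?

73

Base: (Plate, tot_qty=1).
Iteration 1: components of {Plate} -> Housing = 1*1 = 1, Shaft = 1*5 = 5.
Iteration 2: components of {Housing,Shaft} -> Cover = 1*1 = 1, Nut = 5*5 = 25, Panel = 5*4 = 20.
Iteration 3: components of {Cover,Nut,Panel} -> Gear = 20*1 = 20.
Iteration 4: no further components; recursion stops.
SUM(tot_qty) = 1 + 5 + 1 + 20 + 25 + 1 + 20 = 73.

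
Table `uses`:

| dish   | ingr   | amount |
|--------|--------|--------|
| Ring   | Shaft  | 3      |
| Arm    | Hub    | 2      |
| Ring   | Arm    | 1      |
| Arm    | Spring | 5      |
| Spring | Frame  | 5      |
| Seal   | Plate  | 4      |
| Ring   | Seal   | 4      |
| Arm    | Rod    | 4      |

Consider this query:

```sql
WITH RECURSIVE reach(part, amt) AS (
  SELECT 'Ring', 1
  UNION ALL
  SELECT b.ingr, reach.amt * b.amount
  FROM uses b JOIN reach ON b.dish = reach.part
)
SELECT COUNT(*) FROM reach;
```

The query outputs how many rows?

9

Base: (Ring, amt=1).
Iteration 1: components of {Ring} -> Arm = 1*1 = 1, Seal = 1*4 = 4, Shaft = 1*3 = 3.
Iteration 2: components of {Arm,Seal,Shaft} -> Hub = 1*2 = 2, Plate = 4*4 = 16, Rod = 1*4 = 4, Spring = 1*5 = 5.
Iteration 3: components of {Hub,Plate,Rod,Spring} -> Frame = 5*5 = 25.
Iteration 4: no further components; recursion stops.
Total rows emitted: 9.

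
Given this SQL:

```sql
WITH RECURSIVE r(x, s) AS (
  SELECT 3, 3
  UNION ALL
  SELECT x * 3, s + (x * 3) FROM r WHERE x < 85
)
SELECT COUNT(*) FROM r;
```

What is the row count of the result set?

5

Base: x=3, s=3.
Iteration 1: 3 < 85 holds -> x = 3 * 3 = 9, s = 3 + 9 = 12.
Iteration 2: 9 < 85 holds -> x = 9 * 3 = 27, s = 12 + 27 = 39.
Iteration 3: 27 < 85 holds -> x = 27 * 3 = 81, s = 39 + 81 = 120.
Iteration 4: 81 < 85 holds -> x = 81 * 3 = 243, s = 120 + 243 = 363.
Iteration 5: 243 < 85 fails; recursion stops.
Total rows emitted: 5.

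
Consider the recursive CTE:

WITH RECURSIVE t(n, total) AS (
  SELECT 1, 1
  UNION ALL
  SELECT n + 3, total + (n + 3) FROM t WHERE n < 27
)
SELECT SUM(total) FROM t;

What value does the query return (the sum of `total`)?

550

Base: n=1, total=1.
Iteration 1: 1 < 27 holds -> n = 1 + 3 = 4, total = 1 + 4 = 5.
Iteration 2: 4 < 27 holds -> n = 4 + 3 = 7, total = 5 + 7 = 12.
Iteration 3: 7 < 27 holds -> n = 7 + 3 = 10, total = 12 + 10 = 22.
Iteration 4: 10 < 27 holds -> n = 10 + 3 = 13, total = 22 + 13 = 35.
Iteration 5: 13 < 27 holds -> n = 13 + 3 = 16, total = 35 + 16 = 51.
Iteration 6: 16 < 27 holds -> n = 16 + 3 = 19, total = 51 + 19 = 70.
Iteration 7: 19 < 27 holds -> n = 19 + 3 = 22, total = 70 + 22 = 92.
Iteration 8: 22 < 27 holds -> n = 22 + 3 = 25, total = 92 + 25 = 117.
Iteration 9: 25 < 27 holds -> n = 25 + 3 = 28, total = 117 + 28 = 145.
Iteration 10: 28 < 27 fails; recursion stops.
SUM(total) = 1 + 5 + 12 + 22 + 35 + 51 + 70 + 92 + 117 + 145 = 550.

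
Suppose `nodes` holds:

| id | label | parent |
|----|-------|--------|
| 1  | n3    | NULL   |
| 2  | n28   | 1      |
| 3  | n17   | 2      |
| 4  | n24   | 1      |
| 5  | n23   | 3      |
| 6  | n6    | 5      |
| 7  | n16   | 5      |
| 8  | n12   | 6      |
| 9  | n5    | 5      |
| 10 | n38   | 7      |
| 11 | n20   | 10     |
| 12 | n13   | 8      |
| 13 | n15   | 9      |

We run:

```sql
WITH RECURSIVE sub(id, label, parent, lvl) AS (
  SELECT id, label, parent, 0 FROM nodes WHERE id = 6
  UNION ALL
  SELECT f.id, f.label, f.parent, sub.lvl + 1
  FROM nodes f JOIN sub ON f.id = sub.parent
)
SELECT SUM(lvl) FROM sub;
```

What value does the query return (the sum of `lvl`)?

10

Base: id=6 (n6), parent=5, lvl 0.
Iteration 1: join on id=5 -> n23 (id 5, parent=3, lvl 1).
Iteration 2: join on id=3 -> n17 (id 3, parent=2, lvl 2).
Iteration 3: join on id=2 -> n28 (id 2, parent=1, lvl 3).
Iteration 4: join on id=1 -> n3 (id 1, parent=NULL, lvl 4).
Iteration 5: parent is NULL; no match; recursion stops.
SUM(lvl) = 0 + 1 + 2 + 3 + 4 = 10.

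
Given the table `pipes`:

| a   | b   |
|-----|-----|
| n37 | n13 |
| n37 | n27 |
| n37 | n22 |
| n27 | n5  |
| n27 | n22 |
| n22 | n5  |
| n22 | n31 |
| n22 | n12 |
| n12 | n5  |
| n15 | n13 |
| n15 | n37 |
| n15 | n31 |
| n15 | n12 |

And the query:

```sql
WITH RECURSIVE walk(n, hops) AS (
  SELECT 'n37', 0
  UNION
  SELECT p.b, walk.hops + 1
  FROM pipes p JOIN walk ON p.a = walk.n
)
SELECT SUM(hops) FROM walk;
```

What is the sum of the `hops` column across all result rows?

Base: (n37, hops=0).
Iteration 1: edges from {n37} -> (n13, hops=1), (n22, hops=1), (n27, hops=1).
Iteration 2: edges from {n13,n22,n27} -> (n12, hops=2), (n22, hops=2), (n31, hops=2), (n5, hops=2). [UNION drops 1 duplicate row(s)]
Iteration 3: edges from {n12,n22,n31,n5} -> (n12, hops=3), (n31, hops=3), (n5, hops=3). [UNION drops 1 duplicate row(s)]
Iteration 4: edges from {n12,n31,n5} -> (n5, hops=4).
Iteration 5: no outgoing edges from {n5}; recursion stops.
SUM(hops) = 0 + 1 + 1 + 1 + 2 + 2 + 2 + 2 + 3 + 3 + 3 + 4 = 24.

24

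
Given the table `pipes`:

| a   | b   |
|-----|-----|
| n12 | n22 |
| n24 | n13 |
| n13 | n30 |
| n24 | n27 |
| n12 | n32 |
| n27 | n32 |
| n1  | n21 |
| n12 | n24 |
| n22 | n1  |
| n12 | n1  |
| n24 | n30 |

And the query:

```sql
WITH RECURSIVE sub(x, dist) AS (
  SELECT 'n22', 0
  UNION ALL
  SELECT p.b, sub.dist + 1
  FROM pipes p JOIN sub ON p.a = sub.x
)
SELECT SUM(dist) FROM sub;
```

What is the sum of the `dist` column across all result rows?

3

Base: (n22, dist=0).
Iteration 1: edges from {n22} -> (n1, dist=1).
Iteration 2: edges from {n1} -> (n21, dist=2).
Iteration 3: no outgoing edges from {n21}; recursion stops.
SUM(dist) = 0 + 1 + 2 = 3.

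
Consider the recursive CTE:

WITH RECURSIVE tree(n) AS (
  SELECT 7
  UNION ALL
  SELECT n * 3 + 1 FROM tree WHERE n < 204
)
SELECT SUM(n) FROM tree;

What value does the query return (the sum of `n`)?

905

Base: n=7.
Iteration 1: 7 < 204 holds -> n = 7 * 3 + 1 = 22.
Iteration 2: 22 < 204 holds -> n = 22 * 3 + 1 = 67.
Iteration 3: 67 < 204 holds -> n = 67 * 3 + 1 = 202.
Iteration 4: 202 < 204 holds -> n = 202 * 3 + 1 = 607.
Iteration 5: 607 < 204 fails; recursion stops.
SUM(n) = 7 + 22 + 67 + 202 + 607 = 905.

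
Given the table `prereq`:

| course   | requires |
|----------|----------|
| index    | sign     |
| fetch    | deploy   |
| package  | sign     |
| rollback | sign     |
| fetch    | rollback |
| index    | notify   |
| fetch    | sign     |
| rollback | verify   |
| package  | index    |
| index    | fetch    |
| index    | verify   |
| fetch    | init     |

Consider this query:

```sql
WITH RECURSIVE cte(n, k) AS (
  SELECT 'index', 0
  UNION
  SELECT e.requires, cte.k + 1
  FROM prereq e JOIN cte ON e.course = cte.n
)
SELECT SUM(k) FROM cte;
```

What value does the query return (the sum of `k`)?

Base: (index, k=0).
Iteration 1: edges from {index} -> (fetch, k=1), (notify, k=1), (sign, k=1), (verify, k=1).
Iteration 2: edges from {fetch,notify,sign,verify} -> (deploy, k=2), (init, k=2), (rollback, k=2), (sign, k=2).
Iteration 3: edges from {deploy,init,rollback,sign} -> (sign, k=3), (verify, k=3).
Iteration 4: no outgoing edges from {sign,verify}; recursion stops.
SUM(k) = 0 + 1 + 1 + 1 + 1 + 2 + 2 + 2 + 2 + 3 + 3 = 18.

18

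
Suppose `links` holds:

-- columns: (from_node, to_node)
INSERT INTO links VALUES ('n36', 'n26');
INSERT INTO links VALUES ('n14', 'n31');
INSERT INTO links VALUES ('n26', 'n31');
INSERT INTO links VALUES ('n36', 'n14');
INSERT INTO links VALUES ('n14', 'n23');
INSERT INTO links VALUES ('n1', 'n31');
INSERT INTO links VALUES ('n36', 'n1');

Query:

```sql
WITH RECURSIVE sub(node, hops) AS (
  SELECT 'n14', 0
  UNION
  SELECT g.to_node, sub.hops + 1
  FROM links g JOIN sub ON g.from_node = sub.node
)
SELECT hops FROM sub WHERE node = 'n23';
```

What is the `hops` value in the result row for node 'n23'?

Base: (n14, hops=0).
Iteration 1: edges from {n14} -> (n23, hops=1), (n31, hops=1).
Iteration 2: no outgoing edges from {n23,n31}; recursion stops.

1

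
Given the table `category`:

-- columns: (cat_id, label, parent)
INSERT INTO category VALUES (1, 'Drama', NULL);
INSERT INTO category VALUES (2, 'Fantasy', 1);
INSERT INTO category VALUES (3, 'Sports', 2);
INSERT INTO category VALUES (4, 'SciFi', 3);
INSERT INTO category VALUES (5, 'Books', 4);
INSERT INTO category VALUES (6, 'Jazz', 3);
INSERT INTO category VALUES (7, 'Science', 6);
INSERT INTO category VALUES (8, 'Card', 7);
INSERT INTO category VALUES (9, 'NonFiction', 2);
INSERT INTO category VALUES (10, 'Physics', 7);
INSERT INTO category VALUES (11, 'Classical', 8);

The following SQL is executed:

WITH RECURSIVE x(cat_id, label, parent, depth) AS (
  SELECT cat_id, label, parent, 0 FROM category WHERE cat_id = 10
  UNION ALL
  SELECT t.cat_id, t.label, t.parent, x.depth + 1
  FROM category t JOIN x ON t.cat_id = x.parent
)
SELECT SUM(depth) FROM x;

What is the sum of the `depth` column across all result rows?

Base: cat_id=10 (Physics), parent=7, depth 0.
Iteration 1: join on cat_id=7 -> Science (id 7, parent=6, depth 1).
Iteration 2: join on cat_id=6 -> Jazz (id 6, parent=3, depth 2).
Iteration 3: join on cat_id=3 -> Sports (id 3, parent=2, depth 3).
Iteration 4: join on cat_id=2 -> Fantasy (id 2, parent=1, depth 4).
Iteration 5: join on cat_id=1 -> Drama (id 1, parent=NULL, depth 5).
Iteration 6: parent is NULL; no match; recursion stops.
SUM(depth) = 0 + 1 + 2 + 3 + 4 + 5 = 15.

15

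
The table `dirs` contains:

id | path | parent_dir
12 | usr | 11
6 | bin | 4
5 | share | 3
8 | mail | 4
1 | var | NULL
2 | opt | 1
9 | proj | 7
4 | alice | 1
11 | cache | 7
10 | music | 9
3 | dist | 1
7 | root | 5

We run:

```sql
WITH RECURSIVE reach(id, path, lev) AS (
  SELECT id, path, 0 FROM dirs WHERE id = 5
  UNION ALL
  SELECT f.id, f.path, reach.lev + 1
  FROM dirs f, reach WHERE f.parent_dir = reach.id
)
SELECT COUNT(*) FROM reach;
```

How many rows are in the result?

Base: id=5 (share) at lev 0.
Iteration 1: rows with parent_dir in {5} -> root (id 7, lev 1).
Iteration 2: rows with parent_dir in {7} -> proj (id 9, lev 2), cache (id 11, lev 2).
Iteration 3: rows with parent_dir in {9,11} -> music (id 10, lev 3), usr (id 12, lev 3).
Iteration 4: no rows with parent_dir in {10,12}; recursion stops.
Total rows emitted: 6.

6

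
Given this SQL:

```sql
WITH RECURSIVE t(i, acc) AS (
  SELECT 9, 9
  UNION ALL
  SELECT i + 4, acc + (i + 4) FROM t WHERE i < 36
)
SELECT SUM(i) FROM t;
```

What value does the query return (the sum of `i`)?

Base: i=9, acc=9.
Iteration 1: 9 < 36 holds -> i = 9 + 4 = 13, acc = 9 + 13 = 22.
Iteration 2: 13 < 36 holds -> i = 13 + 4 = 17, acc = 22 + 17 = 39.
Iteration 3: 17 < 36 holds -> i = 17 + 4 = 21, acc = 39 + 21 = 60.
Iteration 4: 21 < 36 holds -> i = 21 + 4 = 25, acc = 60 + 25 = 85.
Iteration 5: 25 < 36 holds -> i = 25 + 4 = 29, acc = 85 + 29 = 114.
Iteration 6: 29 < 36 holds -> i = 29 + 4 = 33, acc = 114 + 33 = 147.
Iteration 7: 33 < 36 holds -> i = 33 + 4 = 37, acc = 147 + 37 = 184.
Iteration 8: 37 < 36 fails; recursion stops.
SUM(i) = 9 + 13 + 17 + 21 + 25 + 29 + 33 + 37 = 184.

184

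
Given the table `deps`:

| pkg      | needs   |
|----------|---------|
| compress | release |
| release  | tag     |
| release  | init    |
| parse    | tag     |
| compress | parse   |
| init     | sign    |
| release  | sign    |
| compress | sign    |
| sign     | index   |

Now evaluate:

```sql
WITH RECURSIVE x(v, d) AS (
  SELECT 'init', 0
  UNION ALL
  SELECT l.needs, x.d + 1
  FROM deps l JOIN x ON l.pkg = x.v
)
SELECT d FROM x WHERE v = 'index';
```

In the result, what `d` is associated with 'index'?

2

Base: (init, d=0).
Iteration 1: edges from {init} -> (sign, d=1).
Iteration 2: edges from {sign} -> (index, d=2).
Iteration 3: no outgoing edges from {index}; recursion stops.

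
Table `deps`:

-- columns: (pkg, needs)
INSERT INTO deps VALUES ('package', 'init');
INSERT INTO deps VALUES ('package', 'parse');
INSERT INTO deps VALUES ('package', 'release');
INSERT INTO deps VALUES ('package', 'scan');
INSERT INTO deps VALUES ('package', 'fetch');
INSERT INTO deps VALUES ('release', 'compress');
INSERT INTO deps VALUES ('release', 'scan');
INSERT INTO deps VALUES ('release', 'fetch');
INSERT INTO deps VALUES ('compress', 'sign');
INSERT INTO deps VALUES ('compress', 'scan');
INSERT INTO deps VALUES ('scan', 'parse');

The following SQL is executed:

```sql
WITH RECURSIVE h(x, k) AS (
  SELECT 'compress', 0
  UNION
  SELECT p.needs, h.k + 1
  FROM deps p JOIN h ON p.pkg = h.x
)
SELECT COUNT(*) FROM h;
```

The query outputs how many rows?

Base: (compress, k=0).
Iteration 1: edges from {compress} -> (scan, k=1), (sign, k=1).
Iteration 2: edges from {scan,sign} -> (parse, k=2).
Iteration 3: no outgoing edges from {parse}; recursion stops.
Total rows emitted: 4.

4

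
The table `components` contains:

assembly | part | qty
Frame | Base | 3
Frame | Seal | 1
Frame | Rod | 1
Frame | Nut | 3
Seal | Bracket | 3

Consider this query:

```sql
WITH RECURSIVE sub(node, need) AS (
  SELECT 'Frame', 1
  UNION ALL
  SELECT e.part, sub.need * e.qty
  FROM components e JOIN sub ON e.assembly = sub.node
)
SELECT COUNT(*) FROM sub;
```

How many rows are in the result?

Base: (Frame, need=1).
Iteration 1: components of {Frame} -> Base = 1*3 = 3, Nut = 1*3 = 3, Rod = 1*1 = 1, Seal = 1*1 = 1.
Iteration 2: components of {Base,Nut,Rod,Seal} -> Bracket = 1*3 = 3.
Iteration 3: no further components; recursion stops.
Total rows emitted: 6.

6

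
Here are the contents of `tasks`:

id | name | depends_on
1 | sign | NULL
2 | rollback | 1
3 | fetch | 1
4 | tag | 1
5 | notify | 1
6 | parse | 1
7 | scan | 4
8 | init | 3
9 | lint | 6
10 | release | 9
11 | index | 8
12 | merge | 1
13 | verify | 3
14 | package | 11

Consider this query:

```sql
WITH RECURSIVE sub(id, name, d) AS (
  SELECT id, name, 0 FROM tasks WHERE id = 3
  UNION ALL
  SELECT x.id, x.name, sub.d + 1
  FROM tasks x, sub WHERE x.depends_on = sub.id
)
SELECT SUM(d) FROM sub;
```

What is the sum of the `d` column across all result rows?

7

Base: id=3 (fetch) at d 0.
Iteration 1: rows with depends_on in {3} -> init (id 8, d 1), verify (id 13, d 1).
Iteration 2: rows with depends_on in {8,13} -> index (id 11, d 2).
Iteration 3: rows with depends_on in {11} -> package (id 14, d 3).
Iteration 4: no rows with depends_on in {14}; recursion stops.
SUM(d) = 0 + 1 + 1 + 2 + 3 = 7.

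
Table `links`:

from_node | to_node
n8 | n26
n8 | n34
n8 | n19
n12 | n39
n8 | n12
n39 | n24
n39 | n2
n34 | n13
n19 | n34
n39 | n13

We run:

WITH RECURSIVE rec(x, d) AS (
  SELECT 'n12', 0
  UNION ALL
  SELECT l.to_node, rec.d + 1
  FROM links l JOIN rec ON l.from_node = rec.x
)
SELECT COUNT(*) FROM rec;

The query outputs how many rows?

5

Base: (n12, d=0).
Iteration 1: edges from {n12} -> (n39, d=1).
Iteration 2: edges from {n39} -> (n13, d=2), (n2, d=2), (n24, d=2).
Iteration 3: no outgoing edges from {n13,n2,n24}; recursion stops.
Total rows emitted: 5.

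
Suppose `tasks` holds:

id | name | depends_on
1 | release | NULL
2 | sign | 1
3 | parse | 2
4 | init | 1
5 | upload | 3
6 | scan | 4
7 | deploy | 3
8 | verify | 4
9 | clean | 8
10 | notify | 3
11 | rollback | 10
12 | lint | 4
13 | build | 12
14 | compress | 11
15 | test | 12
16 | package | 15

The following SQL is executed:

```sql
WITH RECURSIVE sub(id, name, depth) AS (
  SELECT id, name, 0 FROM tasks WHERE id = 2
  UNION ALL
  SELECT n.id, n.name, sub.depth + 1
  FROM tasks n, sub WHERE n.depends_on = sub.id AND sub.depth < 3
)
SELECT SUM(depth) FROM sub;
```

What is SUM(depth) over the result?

Base: id=2 (sign) at depth 0.
Iteration 1: rows with depends_on in {2} -> parse (id 3, depth 1).
Iteration 2: rows with depends_on in {3} -> upload (id 5, depth 2), deploy (id 7, depth 2), notify (id 10, depth 2).
Iteration 3: rows with depends_on in {5,7,10} -> rollback (id 11, depth 3).
Iteration 4: depth < 3 fails for all current rows; recursion stops.
SUM(depth) = 0 + 1 + 2 + 2 + 2 + 3 = 10.

10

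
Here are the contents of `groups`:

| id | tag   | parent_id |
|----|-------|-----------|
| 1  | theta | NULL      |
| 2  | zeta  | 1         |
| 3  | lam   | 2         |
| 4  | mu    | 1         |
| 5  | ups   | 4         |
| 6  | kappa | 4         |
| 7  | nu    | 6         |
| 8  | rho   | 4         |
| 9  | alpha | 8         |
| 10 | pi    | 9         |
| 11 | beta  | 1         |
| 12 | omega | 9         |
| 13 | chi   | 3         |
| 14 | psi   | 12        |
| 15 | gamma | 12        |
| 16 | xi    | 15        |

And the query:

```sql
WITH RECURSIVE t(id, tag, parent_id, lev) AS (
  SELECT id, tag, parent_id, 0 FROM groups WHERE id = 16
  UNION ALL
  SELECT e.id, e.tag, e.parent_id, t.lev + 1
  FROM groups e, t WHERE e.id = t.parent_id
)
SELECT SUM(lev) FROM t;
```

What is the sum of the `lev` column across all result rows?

21

Base: id=16 (xi), parent_id=15, lev 0.
Iteration 1: join on id=15 -> gamma (id 15, parent_id=12, lev 1).
Iteration 2: join on id=12 -> omega (id 12, parent_id=9, lev 2).
Iteration 3: join on id=9 -> alpha (id 9, parent_id=8, lev 3).
Iteration 4: join on id=8 -> rho (id 8, parent_id=4, lev 4).
Iteration 5: join on id=4 -> mu (id 4, parent_id=1, lev 5).
Iteration 6: join on id=1 -> theta (id 1, parent_id=NULL, lev 6).
Iteration 7: parent_id is NULL; no match; recursion stops.
SUM(lev) = 0 + 1 + 2 + 3 + 4 + 5 + 6 = 21.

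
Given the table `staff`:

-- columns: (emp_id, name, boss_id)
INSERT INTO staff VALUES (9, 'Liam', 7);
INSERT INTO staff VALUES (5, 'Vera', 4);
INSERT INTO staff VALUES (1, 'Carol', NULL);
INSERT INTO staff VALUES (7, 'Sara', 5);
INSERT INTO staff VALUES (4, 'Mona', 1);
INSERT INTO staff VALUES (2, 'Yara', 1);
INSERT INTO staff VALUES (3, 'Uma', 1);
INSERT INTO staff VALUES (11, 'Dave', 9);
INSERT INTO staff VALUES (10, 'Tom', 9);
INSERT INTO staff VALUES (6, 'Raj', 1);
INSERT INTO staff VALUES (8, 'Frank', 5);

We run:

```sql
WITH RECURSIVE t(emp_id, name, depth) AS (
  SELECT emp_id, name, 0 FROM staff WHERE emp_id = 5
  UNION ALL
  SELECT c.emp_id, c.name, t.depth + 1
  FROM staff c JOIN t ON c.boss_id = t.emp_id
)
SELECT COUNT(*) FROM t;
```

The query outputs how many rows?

6

Base: emp_id=5 (Vera) at depth 0.
Iteration 1: rows with boss_id in {5} -> Sara (id 7, depth 1), Frank (id 8, depth 1).
Iteration 2: rows with boss_id in {7,8} -> Liam (id 9, depth 2).
Iteration 3: rows with boss_id in {9} -> Tom (id 10, depth 3), Dave (id 11, depth 3).
Iteration 4: no rows with boss_id in {10,11}; recursion stops.
Total rows emitted: 6.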